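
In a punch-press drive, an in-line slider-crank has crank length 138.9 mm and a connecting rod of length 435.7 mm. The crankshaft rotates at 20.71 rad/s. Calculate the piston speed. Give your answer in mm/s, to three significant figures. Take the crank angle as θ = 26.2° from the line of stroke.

1640

ω = 20.71 rad/s
For an in-line slider-crank, x = r cosθ + √(L² − r² sin²θ), so v = −rω sinθ·[1 + r cosθ/√(L² − r² sin²θ)].
With r = 0.1389 m, L = 0.4357 m, θ = 26.2°: √(L² − r² sin²θ) = 0.43136 m.
v = −0.1389·20.71·0.44151·[1 + 0.1389·0.89726/0.43136] = -1.637 m/s.
|v| = 1.637 m/s = 1637 mm/s.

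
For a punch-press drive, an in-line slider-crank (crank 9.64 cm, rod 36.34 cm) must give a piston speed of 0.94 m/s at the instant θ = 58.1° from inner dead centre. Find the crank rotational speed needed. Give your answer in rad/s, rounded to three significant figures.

For an in-line slider-crank, |v_piston| = rω|sinθ|·[1 + r cosθ/√(L² − r² sin²θ)].
With r = 0.0964 m, L = 0.3634 m, θ = 58.1°: the bracketed kinematic factor |dx/dθ| = 0.093616 m.
ω = v/|dx/dθ| = 0.94/0.093616 = 10.041 rad/s.

10.0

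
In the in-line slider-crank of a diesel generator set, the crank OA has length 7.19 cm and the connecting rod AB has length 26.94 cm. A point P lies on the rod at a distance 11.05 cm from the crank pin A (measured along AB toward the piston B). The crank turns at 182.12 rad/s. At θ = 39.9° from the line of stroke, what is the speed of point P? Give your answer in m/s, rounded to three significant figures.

10.9

ω = 182.1 rad/s.  Crank-pin speed |V_A| = rω = 13.094 m/s, perpendicular to OA.
Rod angle: sinφ = −(r/L) sinθ ⇒ φ = -9.857°; ω_rod = −rω cosθ/√(L²−r²sin²θ) = -37.847 rad/s.
V_P = V_A + ω_rod × AP, with AP = 0.1105 m along the rod.
Components: V_Px = −rω sinθ − a·ω_rod·sinφ = -9.1154 m/s;  V_Py = rω cosθ + a·ω_rod·cosφ = +5.9252 m/s.
|V_P| = √(V_Px² + V_Py²) = 10.872 m/s.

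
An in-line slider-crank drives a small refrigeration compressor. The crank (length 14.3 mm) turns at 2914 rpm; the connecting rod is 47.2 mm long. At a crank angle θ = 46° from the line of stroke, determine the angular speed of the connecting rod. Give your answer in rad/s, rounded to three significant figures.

65.8

ω = 305.2 rad/s (converted from 2914 rpm).
The rod makes angle φ with the slider axis where L sinφ = r sinθ; differentiating, L cosφ·φ̇ = r ω cosθ.
L cosφ = √(L² − r² sin²θ) = 0.046065 m.
|ω_rod| = r ω |cosθ| / √(L² − r² sin²θ) = 0.0143·305.2·0.69466/0.046065 = 65.804 rad/s.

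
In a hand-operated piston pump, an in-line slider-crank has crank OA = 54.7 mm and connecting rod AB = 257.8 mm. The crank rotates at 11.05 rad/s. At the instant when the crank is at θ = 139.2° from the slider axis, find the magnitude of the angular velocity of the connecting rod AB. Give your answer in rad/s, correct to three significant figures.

ω = 11.05 rad/s
The rod makes angle φ with the slider axis where L sinφ = r sinθ; differentiating, L cosφ·φ̇ = r ω cosθ.
L cosφ = √(L² − r² sin²θ) = 0.25531 m.
|ω_rod| = r ω |cosθ| / √(L² − r² sin²θ) = 0.0547·11.05·0.75700/0.25531 = 1.7921 rad/s.

1.79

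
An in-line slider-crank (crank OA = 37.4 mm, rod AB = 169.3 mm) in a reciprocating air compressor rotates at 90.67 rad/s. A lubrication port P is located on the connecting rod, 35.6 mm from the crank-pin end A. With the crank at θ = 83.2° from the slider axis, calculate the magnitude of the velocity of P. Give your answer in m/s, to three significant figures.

3.40

ω = 90.67 rad/s.  Crank-pin speed |V_A| = rω = 3.3911 m/s, perpendicular to OA.
Rod angle: sinφ = −(r/L) sinθ ⇒ φ = -12.671°; ω_rod = −rω cosθ/√(L²−r²sin²θ) = -2.4308 rad/s.
V_P = V_A + ω_rod × AP, with AP = 0.0356 m along the rod.
Components: V_Px = −rω sinθ − a·ω_rod·sinφ = -3.3862 m/s;  V_Py = rω cosθ + a·ω_rod·cosφ = +0.31709 m/s.
|V_P| = √(V_Px² + V_Py²) = 3.401 m/s.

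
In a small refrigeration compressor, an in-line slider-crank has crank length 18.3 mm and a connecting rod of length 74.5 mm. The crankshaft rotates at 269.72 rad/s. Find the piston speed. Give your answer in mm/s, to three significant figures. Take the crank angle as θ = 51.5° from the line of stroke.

ω = 269.7 rad/s
For an in-line slider-crank, x = r cosθ + √(L² − r² sin²θ), so v = −rω sinθ·[1 + r cosθ/√(L² − r² sin²θ)].
With r = 0.0183 m, L = 0.0745 m, θ = 51.5°: √(L² − r² sin²θ) = 0.07311 m.
v = −0.0183·269.7·0.78261·[1 + 0.0183·0.62251/0.07311] = -4.4648 m/s.
|v| = 4.4648 m/s = 4464.8 mm/s.

4460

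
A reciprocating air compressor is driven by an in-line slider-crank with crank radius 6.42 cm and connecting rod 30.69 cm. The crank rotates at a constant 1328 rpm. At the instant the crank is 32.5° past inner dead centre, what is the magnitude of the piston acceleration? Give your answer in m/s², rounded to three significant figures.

1160

ω = 2π·1328/60 = 139.1 rad/s
x(θ) = r cosθ + √(L² − r² sin²θ); with ω constant, a = ω²·d²x/dθ².
d²x/dθ² = −r cosθ − r²(cos2θ)/√u − r⁴ sin²2θ/(4u^{3/2}),  u = L² − r² sin²θ = 0.0929977 m².
Substituting r = 0.0642 m, L = 0.3069 m, θ = 32.5°: d²x/dθ² = -0.059981 m.
a = ω²·d²x/dθ² = (139.1)²·(-0.059981) = -1160 m/s²;  |a| = 1160 m/s².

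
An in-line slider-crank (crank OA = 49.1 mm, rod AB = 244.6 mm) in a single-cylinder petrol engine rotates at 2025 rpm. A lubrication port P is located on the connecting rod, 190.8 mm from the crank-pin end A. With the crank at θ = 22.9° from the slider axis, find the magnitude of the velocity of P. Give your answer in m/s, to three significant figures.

5.10

ω = 212.1 rad/s.  Crank-pin speed |V_A| = rω = 10.412 m/s, perpendicular to OA.
Rod angle: sinφ = −(r/L) sinθ ⇒ φ = -4.480°; ω_rod = −rω cosθ/√(L²−r²sin²θ) = -39.333 rad/s.
V_P = V_A + ω_rod × AP, with AP = 0.1908 m along the rod.
Components: V_Px = −rω sinθ − a·ω_rod·sinφ = -4.6378 m/s;  V_Py = rω cosθ + a·ω_rod·cosφ = +2.1096 m/s.
|V_P| = √(V_Px² + V_Py²) = 5.095 m/s.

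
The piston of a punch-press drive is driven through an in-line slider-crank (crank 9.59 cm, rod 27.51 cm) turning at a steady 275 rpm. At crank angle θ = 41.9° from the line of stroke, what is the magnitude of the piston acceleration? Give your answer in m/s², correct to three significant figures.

ω = 2π·275/60 = 28.8 rad/s
x(θ) = r cosθ + √(L² − r² sin²θ); with ω constant, a = ω²·d²x/dθ².
d²x/dθ² = −r cosθ − r²(cos2θ)/√u − r⁴ sin²2θ/(4u^{3/2}),  u = L² − r² sin²θ = 0.0715782 m².
Substituting r = 0.0959 m, L = 0.2751 m, θ = 41.9°: d²x/dθ² = -0.076183 m.
a = ω²·d²x/dθ² = (28.8)²·(-0.076183) = -63.18 m/s²;  |a| = 63.18 m/s².

63.2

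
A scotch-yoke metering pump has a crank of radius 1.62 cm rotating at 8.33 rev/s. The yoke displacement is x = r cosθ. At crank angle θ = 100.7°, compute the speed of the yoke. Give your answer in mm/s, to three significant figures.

ω = 52.34 rad/s (from 8.33 rev/s).
x = r cosθ ⇒ ẋ = −rω sinθ.
|v| = rω|sinθ| = 0.0162·52.34·|sin 100.7°| = 0.83315 m/s = 833.15 mm/s.

833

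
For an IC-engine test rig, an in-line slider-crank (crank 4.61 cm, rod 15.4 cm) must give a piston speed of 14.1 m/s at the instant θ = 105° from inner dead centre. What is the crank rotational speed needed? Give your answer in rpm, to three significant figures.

3290

For an in-line slider-crank, |v_piston| = rω|sinθ|·[1 + r cosθ/√(L² − r² sin²θ)].
With r = 0.0461 m, L = 0.154 m, θ = 105°: the bracketed kinematic factor |dx/dθ| = 0.040925 m.
ω = v/|dx/dθ| = 14.1/0.040925 = 344.53 rad/s.
N = 60ω/(2π) = 3290 rpm.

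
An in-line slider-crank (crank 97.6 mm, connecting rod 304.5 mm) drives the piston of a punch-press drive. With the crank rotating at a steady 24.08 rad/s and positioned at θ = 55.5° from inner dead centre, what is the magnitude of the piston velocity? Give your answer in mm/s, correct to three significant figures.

ω = 24.08 rad/s
For an in-line slider-crank, x = r cosθ + √(L² − r² sin²θ), so v = −rω sinθ·[1 + r cosθ/√(L² − r² sin²θ)].
With r = 0.0976 m, L = 0.3045 m, θ = 55.5°: √(L² − r² sin²θ) = 0.29368 m.
v = −0.0976·24.08·0.82413·[1 + 0.0976·0.56641/0.29368] = -2.3015 m/s.
|v| = 2.3015 m/s = 2301.5 mm/s.

2300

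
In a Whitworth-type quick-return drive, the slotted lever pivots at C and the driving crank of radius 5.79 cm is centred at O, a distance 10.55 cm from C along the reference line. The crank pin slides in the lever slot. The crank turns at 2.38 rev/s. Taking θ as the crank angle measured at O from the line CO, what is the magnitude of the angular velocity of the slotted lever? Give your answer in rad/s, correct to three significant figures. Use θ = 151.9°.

8.22

ω = 14.95 rad/s (from 2.38 rev/s).
Crank pin A relative to C: A = (d + r cosθ, r sinθ); lever angle φ = atan2(r sinθ, d + r cosθ).
Differentiating tanφ: φ̇ = rω(d cosθ + r)/(d² + r² + 2dr cosθ).
d² + r² + 2dr cosθ = |CA|² = 0.0037058 m²;  d cosθ + r = -0.035164 m.
|ω_lever| = |0.0579·14.95·-0.035164| / 0.0037058 = 8.2159 rad/s.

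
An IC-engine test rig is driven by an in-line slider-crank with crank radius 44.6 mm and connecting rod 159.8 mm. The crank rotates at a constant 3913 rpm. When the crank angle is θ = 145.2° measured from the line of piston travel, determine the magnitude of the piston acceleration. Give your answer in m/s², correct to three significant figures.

ω = 2π·3913/60 = 409.8 rad/s
x(θ) = r cosθ + √(L² − r² sin²θ); with ω constant, a = ω²·d²x/dθ².
d²x/dθ² = −r cosθ − r²(cos2θ)/√u − r⁴ sin²2θ/(4u^{3/2}),  u = L² − r² sin²θ = 0.0248881 m².
Substituting r = 0.0446 m, L = 0.1598 m, θ = 145.2°: d²x/dθ² = +0.032007 m.
a = ω²·d²x/dθ² = (409.8)²·(+0.032007) = +5374.3 m/s²;  |a| = 5374.3 m/s².

5370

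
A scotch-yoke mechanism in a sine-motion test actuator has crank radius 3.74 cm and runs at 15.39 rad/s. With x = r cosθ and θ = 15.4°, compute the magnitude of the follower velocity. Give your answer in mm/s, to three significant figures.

ω = 15.39 rad/s
x = r cosθ ⇒ ẋ = −rω sinθ.
|v| = rω|sinθ| = 0.0374·15.39·|sin 15.4°| = 0.15285 m/s = 152.85 mm/s.

153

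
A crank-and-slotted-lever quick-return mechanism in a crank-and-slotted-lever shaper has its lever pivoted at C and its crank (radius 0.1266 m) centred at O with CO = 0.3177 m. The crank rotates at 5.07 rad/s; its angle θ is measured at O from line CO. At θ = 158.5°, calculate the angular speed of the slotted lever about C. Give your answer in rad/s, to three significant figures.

ω = 5.07 rad/s
Crank pin A relative to C: A = (d + r cosθ, r sinθ); lever angle φ = atan2(r sinθ, d + r cosθ).
Differentiating tanφ: φ̇ = rω(d cosθ + r)/(d² + r² + 2dr cosθ).
d² + r² + 2dr cosθ = |CA|² = 0.0421165 m²;  d cosθ + r = -0.16899 m.
|ω_lever| = |0.1266·5.07·-0.16899| / 0.0421165 = 2.5755 rad/s.

2.58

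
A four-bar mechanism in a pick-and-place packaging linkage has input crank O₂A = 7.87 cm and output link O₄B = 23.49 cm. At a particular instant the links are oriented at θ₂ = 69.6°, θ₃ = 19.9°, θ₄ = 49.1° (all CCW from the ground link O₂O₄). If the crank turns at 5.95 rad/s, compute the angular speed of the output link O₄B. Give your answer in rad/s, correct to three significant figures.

ω₂ = 5.95 rad/s
Differentiating the loop-closure r₂e^{iθ₂}+r₃e^{iθ₃}=r₁+r₄e^{iθ₄} gives r₂ω₂e^{iθ₂}+r₃ω₃e^{iθ₃}=r₄ω₄e^{iθ₄}.
Eliminating the other unknown: ω₄ = r₂ω₂ sin(θ₂−θ₃) / [r₄ sin(θ₄−θ₃)].
Numerator sine = +0.76267; denominator sine = +0.48786.
Result = 0.0787·5.95·(+0.76267) / (0.2349·(+0.48786)) = +3.1164 rad/s; magnitude 3.1164 rad/s.

3.12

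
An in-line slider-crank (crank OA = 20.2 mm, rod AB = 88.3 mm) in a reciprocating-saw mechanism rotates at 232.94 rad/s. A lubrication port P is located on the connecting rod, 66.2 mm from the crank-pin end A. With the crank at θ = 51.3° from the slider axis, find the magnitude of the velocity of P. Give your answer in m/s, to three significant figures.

4.14

ω = 232.9 rad/s.  Crank-pin speed |V_A| = rω = 4.7054 m/s, perpendicular to OA.
Rod angle: sinφ = −(r/L) sinθ ⇒ φ = -10.284°; ω_rod = −rω cosθ/√(L²−r²sin²θ) = -33.862 rad/s.
V_P = V_A + ω_rod × AP, with AP = 0.0662 m along the rod.
Components: V_Px = −rω sinθ − a·ω_rod·sinφ = -4.0724 m/s;  V_Py = rω cosθ + a·ω_rod·cosφ = +0.73634 m/s.
|V_P| = √(V_Px² + V_Py²) = 4.1385 m/s.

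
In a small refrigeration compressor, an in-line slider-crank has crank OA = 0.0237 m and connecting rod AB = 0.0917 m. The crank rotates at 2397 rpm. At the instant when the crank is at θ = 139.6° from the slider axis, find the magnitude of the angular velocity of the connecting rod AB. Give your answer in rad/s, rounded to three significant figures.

50.1

ω = 251 rad/s (converted from 2397 rpm).
The rod makes angle φ with the slider axis where L sinφ = r sinθ; differentiating, L cosφ·φ̇ = r ω cosθ.
L cosφ = √(L² − r² sin²θ) = 0.090404 m.
|ω_rod| = r ω |cosθ| / √(L² − r² sin²θ) = 0.0237·251·0.76154/0.090404 = 50.113 rad/s.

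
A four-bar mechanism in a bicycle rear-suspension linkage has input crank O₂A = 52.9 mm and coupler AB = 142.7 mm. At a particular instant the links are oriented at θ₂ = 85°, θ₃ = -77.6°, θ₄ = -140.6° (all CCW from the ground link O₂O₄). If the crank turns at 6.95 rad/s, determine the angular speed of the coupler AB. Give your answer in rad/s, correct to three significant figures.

2.07

ω₂ = 6.95 rad/s
Differentiating the loop-closure r₂e^{iθ₂}+r₃e^{iθ₃}=r₁+r₄e^{iθ₄} gives r₂ω₂e^{iθ₂}+r₃ω₃e^{iθ₃}=r₄ω₄e^{iθ₄}.
Eliminating the other unknown: ω₃ = r₂ω₂ sin(θ₄−θ₂) / [r₃ sin(θ₃−θ₄)].
Numerator sine = +0.71447; denominator sine = +0.89101.
Result = 0.0529·6.95·(+0.71447) / (0.1427·(+0.89101)) = +2.066 rad/s; magnitude 2.066 rad/s.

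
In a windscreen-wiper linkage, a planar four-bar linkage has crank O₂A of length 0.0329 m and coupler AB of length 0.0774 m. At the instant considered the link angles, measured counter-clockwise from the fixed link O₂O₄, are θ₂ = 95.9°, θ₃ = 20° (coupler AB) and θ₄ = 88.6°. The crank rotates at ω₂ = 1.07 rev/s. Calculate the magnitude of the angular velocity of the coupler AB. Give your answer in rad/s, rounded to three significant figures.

ω₂ = 6.723 rad/s (from 1.07 rev/s).
Differentiating the loop-closure r₂e^{iθ₂}+r₃e^{iθ₃}=r₁+r₄e^{iθ₄} gives r₂ω₂e^{iθ₂}+r₃ω₃e^{iθ₃}=r₄ω₄e^{iθ₄}.
Eliminating the other unknown: ω₃ = r₂ω₂ sin(θ₄−θ₂) / [r₃ sin(θ₃−θ₄)].
Numerator sine = -0.12706; denominator sine = -0.93106.
Result = 0.0329·6.723·(-0.12706) / (0.0774·(-0.93106)) = +0.39 rad/s; magnitude 0.39 rad/s.

0.390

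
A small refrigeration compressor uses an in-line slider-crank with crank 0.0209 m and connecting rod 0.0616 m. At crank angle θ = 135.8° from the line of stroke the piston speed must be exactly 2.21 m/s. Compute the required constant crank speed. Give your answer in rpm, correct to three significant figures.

For an in-line slider-crank, |v_piston| = rω|sinθ|·[1 + r cosθ/√(L² − r² sin²θ)].
With r = 0.0209 m, L = 0.0616 m, θ = 135.8°: the bracketed kinematic factor |dx/dθ| = 0.010923 m.
ω = v/|dx/dθ| = 2.21/0.010923 = 202.32 rad/s.
N = 60ω/(2π) = 1932 rpm.

1930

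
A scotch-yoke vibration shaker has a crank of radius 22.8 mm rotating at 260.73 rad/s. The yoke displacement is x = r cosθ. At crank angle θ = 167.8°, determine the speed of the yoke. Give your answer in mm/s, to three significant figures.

ω = 260.7 rad/s
x = r cosθ ⇒ ẋ = −rω sinθ.
|v| = rω|sinθ| = 0.0228·260.7·|sin 167.8°| = 1.2563 m/s = 1256.3 mm/s.

1260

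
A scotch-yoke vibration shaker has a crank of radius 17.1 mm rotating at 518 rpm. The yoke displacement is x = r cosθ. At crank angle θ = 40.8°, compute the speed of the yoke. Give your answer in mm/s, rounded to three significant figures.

606

ω = 54.24 rad/s (from 518 rpm).
x = r cosθ ⇒ ẋ = −rω sinθ.
|v| = rω|sinθ| = 0.0171·54.24·|sin 40.8°| = 0.6061 m/s = 606.1 mm/s.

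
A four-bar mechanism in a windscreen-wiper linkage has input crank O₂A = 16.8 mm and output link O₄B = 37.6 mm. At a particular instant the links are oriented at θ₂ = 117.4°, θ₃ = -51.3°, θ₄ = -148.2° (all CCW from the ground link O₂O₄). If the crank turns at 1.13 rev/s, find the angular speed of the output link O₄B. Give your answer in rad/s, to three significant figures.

ω₂ = 7.1 rad/s (from 1.13 rev/s).
Differentiating the loop-closure r₂e^{iθ₂}+r₃e^{iθ₃}=r₁+r₄e^{iθ₄} gives r₂ω₂e^{iθ₂}+r₃ω₃e^{iθ₃}=r₄ω₄e^{iθ₄}.
Eliminating the other unknown: ω₄ = r₂ω₂ sin(θ₂−θ₃) / [r₄ sin(θ₄−θ₃)].
Numerator sine = +0.19595; denominator sine = -0.99276.
Result = 0.0168·7.1·(+0.19595) / (0.0376·(-0.99276)) = -0.62614 rad/s; magnitude 0.62614 rad/s.

0.626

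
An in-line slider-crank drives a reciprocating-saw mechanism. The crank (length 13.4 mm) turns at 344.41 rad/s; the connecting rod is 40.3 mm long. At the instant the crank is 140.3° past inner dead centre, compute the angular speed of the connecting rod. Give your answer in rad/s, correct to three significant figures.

ω = 344.4 rad/s
The rod makes angle φ with the slider axis where L sinφ = r sinθ; differentiating, L cosφ·φ̇ = r ω cosθ.
L cosφ = √(L² − r² sin²θ) = 0.039381 m.
|ω_rod| = r ω |cosθ| / √(L² − r² sin²θ) = 0.0134·344.4·0.76940/0.039381 = 90.168 rad/s.

90.2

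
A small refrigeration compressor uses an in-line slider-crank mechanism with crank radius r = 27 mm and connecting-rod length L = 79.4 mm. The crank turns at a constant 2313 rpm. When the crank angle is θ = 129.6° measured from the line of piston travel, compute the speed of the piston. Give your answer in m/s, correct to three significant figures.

ω = 2π·2313/60 = 242.2 rad/s
For an in-line slider-crank, x = r cosθ + √(L² − r² sin²θ), so v = −rω sinθ·[1 + r cosθ/√(L² − r² sin²θ)].
With r = 0.027 m, L = 0.0794 m, θ = 129.6°: √(L² − r² sin²θ) = 0.076626 m.
v = −0.027·242.2·0.77051·[1 + 0.027·-0.63742/0.076626] = -3.9073 m/s.
|v| = 3.9073 m/s.

3.91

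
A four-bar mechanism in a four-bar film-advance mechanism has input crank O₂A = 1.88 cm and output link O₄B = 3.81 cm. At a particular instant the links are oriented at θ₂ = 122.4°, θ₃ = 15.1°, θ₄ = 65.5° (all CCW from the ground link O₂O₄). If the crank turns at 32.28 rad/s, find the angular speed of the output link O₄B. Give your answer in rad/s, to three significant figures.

19.7

ω₂ = 32.28 rad/s
Differentiating the loop-closure r₂e^{iθ₂}+r₃e^{iθ₃}=r₁+r₄e^{iθ₄} gives r₂ω₂e^{iθ₂}+r₃ω₃e^{iθ₃}=r₄ω₄e^{iθ₄}.
Eliminating the other unknown: ω₄ = r₂ω₂ sin(θ₂−θ₃) / [r₄ sin(θ₄−θ₃)].
Numerator sine = +0.95476; denominator sine = +0.77051.
Result = 0.0188·32.28·(+0.95476) / (0.0381·(+0.77051)) = +19.737 rad/s; magnitude 19.737 rad/s.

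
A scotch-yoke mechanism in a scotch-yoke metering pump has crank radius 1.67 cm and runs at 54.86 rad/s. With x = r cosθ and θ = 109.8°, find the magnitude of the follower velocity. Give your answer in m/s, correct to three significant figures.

0.862

ω = 54.86 rad/s
x = r cosθ ⇒ ẋ = −rω sinθ.
|v| = rω|sinθ| = 0.0167·54.86·|sin 109.8°| = 0.862 m/s.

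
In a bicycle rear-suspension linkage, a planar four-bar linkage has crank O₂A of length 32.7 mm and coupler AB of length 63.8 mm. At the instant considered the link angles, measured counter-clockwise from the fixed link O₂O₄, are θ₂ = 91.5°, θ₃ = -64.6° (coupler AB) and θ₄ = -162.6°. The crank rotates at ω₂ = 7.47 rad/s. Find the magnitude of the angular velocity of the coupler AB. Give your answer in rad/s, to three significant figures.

3.72

ω₂ = 7.47 rad/s
Differentiating the loop-closure r₂e^{iθ₂}+r₃e^{iθ₃}=r₁+r₄e^{iθ₄} gives r₂ω₂e^{iθ₂}+r₃ω₃e^{iθ₃}=r₄ω₄e^{iθ₄}.
Eliminating the other unknown: ω₃ = r₂ω₂ sin(θ₄−θ₂) / [r₃ sin(θ₃−θ₄)].
Numerator sine = +0.96174; denominator sine = +0.99027.
Result = 0.0327·7.47·(+0.96174) / (0.0638·(+0.99027)) = +3.7184 rad/s; magnitude 3.7184 rad/s.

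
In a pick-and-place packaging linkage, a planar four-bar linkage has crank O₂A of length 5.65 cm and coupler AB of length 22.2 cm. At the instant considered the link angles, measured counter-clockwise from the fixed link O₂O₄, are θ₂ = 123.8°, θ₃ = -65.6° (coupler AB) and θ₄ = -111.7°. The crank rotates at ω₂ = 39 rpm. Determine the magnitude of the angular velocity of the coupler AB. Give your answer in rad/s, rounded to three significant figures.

ω₂ = 4.084 rad/s (from 39 rpm).
Differentiating the loop-closure r₂e^{iθ₂}+r₃e^{iθ₃}=r₁+r₄e^{iθ₄} gives r₂ω₂e^{iθ₂}+r₃ω₃e^{iθ₃}=r₄ω₄e^{iθ₄}.
Eliminating the other unknown: ω₃ = r₂ω₂ sin(θ₄−θ₂) / [r₃ sin(θ₃−θ₄)].
Numerator sine = +0.82413; denominator sine = +0.72055.
Result = 0.0565·4.084·(+0.82413) / (0.222·(+0.72055)) = +1.1888 rad/s; magnitude 1.1888 rad/s.

1.19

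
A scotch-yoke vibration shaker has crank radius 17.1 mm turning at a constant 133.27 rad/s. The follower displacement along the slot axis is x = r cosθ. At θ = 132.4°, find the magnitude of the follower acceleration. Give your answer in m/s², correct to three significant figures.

ω = 133.3 rad/s
x = r cosθ ⇒ ẍ = −rω² cosθ (ω constant).
|a| = rω²|cosθ| = 0.0171·(133.3)²·|cos 132.4°| = 204.79 m/s².

205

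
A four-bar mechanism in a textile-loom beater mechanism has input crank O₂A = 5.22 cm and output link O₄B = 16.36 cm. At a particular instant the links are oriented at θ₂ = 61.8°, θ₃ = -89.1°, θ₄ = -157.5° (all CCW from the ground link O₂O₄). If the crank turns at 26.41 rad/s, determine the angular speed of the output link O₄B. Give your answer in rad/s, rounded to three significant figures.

ω₂ = 26.41 rad/s
Differentiating the loop-closure r₂e^{iθ₂}+r₃e^{iθ₃}=r₁+r₄e^{iθ₄} gives r₂ω₂e^{iθ₂}+r₃ω₃e^{iθ₃}=r₄ω₄e^{iθ₄}.
Eliminating the other unknown: ω₄ = r₂ω₂ sin(θ₂−θ₃) / [r₄ sin(θ₄−θ₃)].
Numerator sine = +0.48634; denominator sine = -0.92978.
Result = 0.0522·26.41·(+0.48634) / (0.1636·(-0.92978)) = -4.4077 rad/s; magnitude 4.4077 rad/s.

4.41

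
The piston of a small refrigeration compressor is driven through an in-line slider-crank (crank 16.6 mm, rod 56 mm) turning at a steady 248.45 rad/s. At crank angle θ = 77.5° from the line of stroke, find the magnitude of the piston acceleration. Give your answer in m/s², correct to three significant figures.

ω = 248.4 rad/s
x(θ) = r cosθ + √(L² − r² sin²θ); with ω constant, a = ω²·d²x/dθ².
d²x/dθ² = −r cosθ − r²(cos2θ)/√u − r⁴ sin²2θ/(4u^{3/2}),  u = L² − r² sin²θ = 0.00287335 m².
Substituting r = 0.0166 m, L = 0.056 m, θ = 77.5°: d²x/dθ² = +0.0010441 m.
a = ω²·d²x/dθ² = (248.4)²·(+0.0010441) = +64.452 m/s²;  |a| = 64.452 m/s².

64.5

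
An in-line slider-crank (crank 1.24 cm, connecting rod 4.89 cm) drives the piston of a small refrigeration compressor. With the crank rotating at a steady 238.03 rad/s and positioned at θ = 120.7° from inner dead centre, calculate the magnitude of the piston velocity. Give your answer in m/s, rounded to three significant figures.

2.20

ω = 238 rad/s
For an in-line slider-crank, x = r cosθ + √(L² − r² sin²θ), so v = −rω sinθ·[1 + r cosθ/√(L² − r² sin²θ)].
With r = 0.0124 m, L = 0.0489 m, θ = 120.7°: √(L² − r² sin²θ) = 0.047723 m.
v = −0.0124·238·0.85985·[1 + 0.0124·-0.51054/0.047723] = -2.2012 m/s.
|v| = 2.2012 m/s.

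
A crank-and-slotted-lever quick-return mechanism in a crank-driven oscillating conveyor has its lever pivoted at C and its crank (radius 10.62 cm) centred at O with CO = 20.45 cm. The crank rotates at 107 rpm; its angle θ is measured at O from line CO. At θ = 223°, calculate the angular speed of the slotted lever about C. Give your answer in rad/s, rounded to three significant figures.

2.42

ω = 11.21 rad/s (from 107 rpm).
Crank pin A relative to C: A = (d + r cosθ, r sinθ); lever angle φ = atan2(r sinθ, d + r cosθ).
Differentiating tanφ: φ̇ = rω(d cosθ + r)/(d² + r² + 2dr cosθ).
d² + r² + 2dr cosθ = |CA|² = 0.0213318 m²;  d cosθ + r = -0.043362 m.
|ω_lever| = |0.1062·11.21·-0.043362| / 0.0213318 = 2.4189 rad/s.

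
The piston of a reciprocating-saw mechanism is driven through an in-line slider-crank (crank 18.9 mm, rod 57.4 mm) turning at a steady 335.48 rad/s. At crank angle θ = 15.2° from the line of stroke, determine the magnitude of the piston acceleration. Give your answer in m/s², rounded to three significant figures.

ω = 335.5 rad/s
x(θ) = r cosθ + √(L² − r² sin²θ); with ω constant, a = ω²·d²x/dθ².
d²x/dθ² = −r cosθ − r²(cos2θ)/√u − r⁴ sin²2θ/(4u^{3/2}),  u = L² − r² sin²θ = 0.0032702 m².
Substituting r = 0.0189 m, L = 0.0574 m, θ = 15.2°: d²x/dθ² = -0.02367 m.
a = ω²·d²x/dθ² = (335.5)²·(-0.02367) = -2664 m/s²;  |a| = 2664 m/s².

2660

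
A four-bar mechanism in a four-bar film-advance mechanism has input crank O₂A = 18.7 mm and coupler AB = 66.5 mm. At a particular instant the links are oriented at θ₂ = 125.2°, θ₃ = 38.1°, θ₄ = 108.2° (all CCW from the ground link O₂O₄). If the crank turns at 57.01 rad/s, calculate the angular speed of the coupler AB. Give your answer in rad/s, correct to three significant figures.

4.98

ω₂ = 57.01 rad/s
Differentiating the loop-closure r₂e^{iθ₂}+r₃e^{iθ₃}=r₁+r₄e^{iθ₄} gives r₂ω₂e^{iθ₂}+r₃ω₃e^{iθ₃}=r₄ω₄e^{iθ₄}.
Eliminating the other unknown: ω₃ = r₂ω₂ sin(θ₄−θ₂) / [r₃ sin(θ₃−θ₄)].
Numerator sine = -0.29237; denominator sine = -0.94029.
Result = 0.0187·57.01·(-0.29237) / (0.0665·(-0.94029)) = +4.9848 rad/s; magnitude 4.9848 rad/s.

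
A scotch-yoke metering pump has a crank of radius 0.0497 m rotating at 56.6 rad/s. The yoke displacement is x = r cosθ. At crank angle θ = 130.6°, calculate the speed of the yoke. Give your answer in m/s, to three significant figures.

ω = 56.6 rad/s
x = r cosθ ⇒ ẋ = −rω sinθ.
|v| = rω|sinθ| = 0.0497·56.6·|sin 130.6°| = 2.1358 m/s.

2.14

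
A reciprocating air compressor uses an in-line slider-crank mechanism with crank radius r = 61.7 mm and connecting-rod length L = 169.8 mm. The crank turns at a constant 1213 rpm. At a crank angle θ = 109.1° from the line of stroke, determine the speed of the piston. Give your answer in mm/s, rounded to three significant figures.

ω = 2π·1213/60 = 127 rad/s
For an in-line slider-crank, x = r cosθ + √(L² − r² sin²θ), so v = −rω sinθ·[1 + r cosθ/√(L² − r² sin²θ)].
With r = 0.0617 m, L = 0.1698 m, θ = 109.1°: √(L² − r² sin²θ) = 0.15948 m.
v = −0.0617·127·0.94495·[1 + 0.0617·-0.32722/0.15948] = -6.4684 m/s.
|v| = 6.4684 m/s = 6468.4 mm/s.

6470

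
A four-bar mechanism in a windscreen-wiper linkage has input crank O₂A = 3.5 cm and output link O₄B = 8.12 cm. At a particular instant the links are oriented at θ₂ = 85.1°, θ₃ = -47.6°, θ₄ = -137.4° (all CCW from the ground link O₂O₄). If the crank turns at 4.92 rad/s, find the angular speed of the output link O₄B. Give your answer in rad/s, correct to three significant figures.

1.56

ω₂ = 4.92 rad/s
Differentiating the loop-closure r₂e^{iθ₂}+r₃e^{iθ₃}=r₁+r₄e^{iθ₄} gives r₂ω₂e^{iθ₂}+r₃ω₃e^{iθ₃}=r₄ω₄e^{iθ₄}.
Eliminating the other unknown: ω₄ = r₂ω₂ sin(θ₂−θ₃) / [r₄ sin(θ₄−θ₃)].
Numerator sine = +0.73491; denominator sine = -0.99999.
Result = 0.035·4.92·(+0.73491) / (0.0812·(-0.99999)) = -1.5585 rad/s; magnitude 1.5585 rad/s.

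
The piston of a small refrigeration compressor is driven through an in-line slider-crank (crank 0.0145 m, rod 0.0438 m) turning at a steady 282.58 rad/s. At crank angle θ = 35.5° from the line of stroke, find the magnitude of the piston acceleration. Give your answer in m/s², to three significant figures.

ω = 282.6 rad/s
x(θ) = r cosθ + √(L² − r² sin²θ); with ω constant, a = ω²·d²x/dθ².
d²x/dθ² = −r cosθ − r²(cos2θ)/√u − r⁴ sin²2θ/(4u^{3/2}),  u = L² − r² sin²θ = 0.00184754 m².
Substituting r = 0.0145 m, L = 0.0438 m, θ = 35.5°: d²x/dθ² = -0.013522 m.
a = ω²·d²x/dθ² = (282.6)²·(-0.013522) = -1079.7 m/s²;  |a| = 1079.7 m/s².

1080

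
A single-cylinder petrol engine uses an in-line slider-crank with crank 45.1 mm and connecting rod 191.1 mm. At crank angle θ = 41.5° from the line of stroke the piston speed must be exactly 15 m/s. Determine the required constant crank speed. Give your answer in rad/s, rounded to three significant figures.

426

For an in-line slider-crank, |v_piston| = rω|sinθ|·[1 + r cosθ/√(L² − r² sin²θ)].
With r = 0.0451 m, L = 0.1911 m, θ = 41.5°: the bracketed kinematic factor |dx/dθ| = 0.035232 m.
ω = v/|dx/dθ| = 15/0.035232 = 425.75 rad/s.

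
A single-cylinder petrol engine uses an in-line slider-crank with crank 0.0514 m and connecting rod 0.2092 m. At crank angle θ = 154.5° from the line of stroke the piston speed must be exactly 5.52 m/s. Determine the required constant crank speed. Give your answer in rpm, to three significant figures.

For an in-line slider-crank, |v_piston| = rω|sinθ|·[1 + r cosθ/√(L² − r² sin²θ)].
With r = 0.0514 m, L = 0.2092 m, θ = 154.5°: the bracketed kinematic factor |dx/dθ| = 0.017193 m.
ω = v/|dx/dθ| = 5.52/0.017193 = 321.05 rad/s.
N = 60ω/(2π) = 3065.8 rpm.

3070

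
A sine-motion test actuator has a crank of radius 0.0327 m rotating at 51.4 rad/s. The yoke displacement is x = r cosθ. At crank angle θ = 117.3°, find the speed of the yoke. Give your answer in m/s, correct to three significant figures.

ω = 51.4 rad/s
x = r cosθ ⇒ ẋ = −rω sinθ.
|v| = rω|sinθ| = 0.0327·51.4·|sin 117.3°| = 1.4936 m/s.

1.49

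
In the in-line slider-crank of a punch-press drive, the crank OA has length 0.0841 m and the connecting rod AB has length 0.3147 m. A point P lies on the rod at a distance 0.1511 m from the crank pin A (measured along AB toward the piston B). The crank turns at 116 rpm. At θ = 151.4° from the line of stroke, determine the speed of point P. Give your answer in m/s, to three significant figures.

0.637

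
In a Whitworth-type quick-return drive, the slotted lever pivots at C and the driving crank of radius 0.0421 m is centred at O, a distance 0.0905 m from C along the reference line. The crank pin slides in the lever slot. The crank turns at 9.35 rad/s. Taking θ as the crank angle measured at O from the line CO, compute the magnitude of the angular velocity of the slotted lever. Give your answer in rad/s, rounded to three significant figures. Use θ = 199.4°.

6.14

ω = 9.35 rad/s
Crank pin A relative to C: A = (d + r cosθ, r sinθ); lever angle φ = atan2(r sinθ, d + r cosθ).
Differentiating tanφ: φ̇ = rω(d cosθ + r)/(d² + r² + 2dr cosθ).
d² + r² + 2dr cosθ = |CA|² = 0.00277521 m²;  d cosθ + r = -0.043262 m.
|ω_lever| = |0.0421·9.35·-0.043262| / 0.00277521 = 6.1362 rad/s.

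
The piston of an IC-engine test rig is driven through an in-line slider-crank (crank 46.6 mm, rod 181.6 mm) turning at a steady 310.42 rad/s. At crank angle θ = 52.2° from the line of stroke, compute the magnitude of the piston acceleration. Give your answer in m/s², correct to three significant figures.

ω = 310.4 rad/s
x(θ) = r cosθ + √(L² − r² sin²θ); with ω constant, a = ω²·d²x/dθ².
d²x/dθ² = −r cosθ − r²(cos2θ)/√u − r⁴ sin²2θ/(4u^{3/2}),  u = L² − r² sin²θ = 0.0316228 m².
Substituting r = 0.0466 m, L = 0.1816 m, θ = 52.2°: d²x/dθ² = -0.025721 m.
a = ω²·d²x/dθ² = (310.4)²·(-0.025721) = -2478.5 m/s²;  |a| = 2478.5 m/s².

2480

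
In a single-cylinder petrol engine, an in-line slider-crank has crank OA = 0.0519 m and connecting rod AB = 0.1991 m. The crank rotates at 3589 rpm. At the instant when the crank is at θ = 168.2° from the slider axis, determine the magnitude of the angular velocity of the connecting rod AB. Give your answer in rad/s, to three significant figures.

96.0

ω = 375.8 rad/s (converted from 3589 rpm).
The rod makes angle φ with the slider axis where L sinφ = r sinθ; differentiating, L cosφ·φ̇ = r ω cosθ.
L cosφ = √(L² − r² sin²θ) = 0.19882 m.
|ω_rod| = r ω |cosθ| / √(L² − r² sin²θ) = 0.0519·375.8·0.97887/0.19882 = 96.037 rad/s.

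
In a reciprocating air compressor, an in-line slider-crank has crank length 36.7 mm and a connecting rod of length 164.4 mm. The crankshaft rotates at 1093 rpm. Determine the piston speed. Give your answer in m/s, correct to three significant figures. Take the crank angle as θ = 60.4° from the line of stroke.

ω = 2π·1093/60 = 114.5 rad/s
For an in-line slider-crank, x = r cosθ + √(L² − r² sin²θ), so v = −rω sinθ·[1 + r cosθ/√(L² − r² sin²θ)].
With r = 0.0367 m, L = 0.1644 m, θ = 60.4°: √(L² − r² sin²θ) = 0.16127 m.
v = −0.0367·114.5·0.86949·[1 + 0.0367·0.49394/0.16127] = -4.063 m/s.
|v| = 4.063 m/s.

4.06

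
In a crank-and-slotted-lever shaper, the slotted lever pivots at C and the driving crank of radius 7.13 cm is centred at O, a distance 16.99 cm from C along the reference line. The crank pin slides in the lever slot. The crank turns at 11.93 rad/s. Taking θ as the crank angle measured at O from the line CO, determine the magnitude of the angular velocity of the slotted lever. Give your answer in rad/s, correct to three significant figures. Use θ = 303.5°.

2.97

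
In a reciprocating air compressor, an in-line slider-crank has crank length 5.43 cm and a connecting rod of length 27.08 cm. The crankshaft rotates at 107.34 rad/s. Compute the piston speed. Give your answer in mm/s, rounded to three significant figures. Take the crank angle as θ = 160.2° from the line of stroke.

1600

ω = 107.3 rad/s
For an in-line slider-crank, x = r cosθ + √(L² − r² sin²θ), so v = −rω sinθ·[1 + r cosθ/√(L² − r² sin²θ)].
With r = 0.0543 m, L = 0.2708 m, θ = 160.2°: √(L² − r² sin²θ) = 0.27017 m.
v = −0.0543·107.3·0.33874·[1 + 0.0543·-0.94088/0.27017] = -1.601 m/s.
|v| = 1.601 m/s = 1601 mm/s.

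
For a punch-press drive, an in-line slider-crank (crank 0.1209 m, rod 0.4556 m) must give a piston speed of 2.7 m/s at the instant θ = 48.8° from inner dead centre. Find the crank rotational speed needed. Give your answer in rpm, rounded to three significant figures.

241

For an in-line slider-crank, |v_piston| = rω|sinθ|·[1 + r cosθ/√(L² − r² sin²θ)].
With r = 0.1209 m, L = 0.4556 m, θ = 48.8°: the bracketed kinematic factor |dx/dθ| = 0.10719 m.
ω = v/|dx/dθ| = 2.7/0.10719 = 25.188 rad/s.
N = 60ω/(2π) = 240.53 rpm.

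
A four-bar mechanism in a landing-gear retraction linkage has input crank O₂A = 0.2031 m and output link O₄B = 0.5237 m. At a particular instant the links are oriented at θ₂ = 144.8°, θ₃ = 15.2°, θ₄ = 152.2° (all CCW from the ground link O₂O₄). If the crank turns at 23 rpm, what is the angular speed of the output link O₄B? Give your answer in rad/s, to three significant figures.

1.06

ω₂ = 2.409 rad/s (from 23 rpm).
Differentiating the loop-closure r₂e^{iθ₂}+r₃e^{iθ₃}=r₁+r₄e^{iθ₄} gives r₂ω₂e^{iθ₂}+r₃ω₃e^{iθ₃}=r₄ω₄e^{iθ₄}.
Eliminating the other unknown: ω₄ = r₂ω₂ sin(θ₂−θ₃) / [r₄ sin(θ₄−θ₃)].
Numerator sine = +0.77051; denominator sine = +0.68200.
Result = 0.2031·2.409·(+0.77051) / (0.5237·(+0.68200)) = +1.0553 rad/s; magnitude 1.0553 rad/s.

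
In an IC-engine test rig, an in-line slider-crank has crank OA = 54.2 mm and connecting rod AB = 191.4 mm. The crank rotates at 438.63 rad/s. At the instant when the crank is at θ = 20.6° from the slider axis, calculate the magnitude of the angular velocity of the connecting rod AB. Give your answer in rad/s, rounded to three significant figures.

117

ω = 438.6 rad/s
The rod makes angle φ with the slider axis where L sinφ = r sinθ; differentiating, L cosφ·φ̇ = r ω cosθ.
L cosφ = √(L² − r² sin²θ) = 0.19045 m.
|ω_rod| = r ω |cosθ| / √(L² − r² sin²θ) = 0.0542·438.6·0.93606/0.19045 = 116.85 rad/s.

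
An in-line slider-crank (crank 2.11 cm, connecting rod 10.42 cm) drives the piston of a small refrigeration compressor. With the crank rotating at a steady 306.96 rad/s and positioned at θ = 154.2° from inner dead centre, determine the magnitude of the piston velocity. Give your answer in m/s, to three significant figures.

2.30

ω = 307 rad/s
For an in-line slider-crank, x = r cosθ + √(L² − r² sin²θ), so v = −rω sinθ·[1 + r cosθ/√(L² − r² sin²θ)].
With r = 0.0211 m, L = 0.1042 m, θ = 154.2°: √(L² − r² sin²θ) = 0.10379 m.
v = −0.0211·307·0.43523·[1 + 0.0211·-0.90032/0.10379] = -2.303 m/s.
|v| = 2.303 m/s.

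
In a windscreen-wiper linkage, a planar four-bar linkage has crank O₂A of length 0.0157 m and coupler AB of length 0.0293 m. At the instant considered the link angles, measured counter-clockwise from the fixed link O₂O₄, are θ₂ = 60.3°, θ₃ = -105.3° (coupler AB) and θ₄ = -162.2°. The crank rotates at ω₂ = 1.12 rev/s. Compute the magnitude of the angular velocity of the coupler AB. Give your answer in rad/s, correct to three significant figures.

ω₂ = 7.037 rad/s (from 1.12 rev/s).
Differentiating the loop-closure r₂e^{iθ₂}+r₃e^{iθ₃}=r₁+r₄e^{iθ₄} gives r₂ω₂e^{iθ₂}+r₃ω₃e^{iθ₃}=r₄ω₄e^{iθ₄}.
Eliminating the other unknown: ω₃ = r₂ω₂ sin(θ₄−θ₂) / [r₃ sin(θ₃−θ₄)].
Numerator sine = +0.67559; denominator sine = +0.83772.
Result = 0.0157·7.037·(+0.67559) / (0.0293·(+0.83772)) = +3.041 rad/s; magnitude 3.041 rad/s.

3.04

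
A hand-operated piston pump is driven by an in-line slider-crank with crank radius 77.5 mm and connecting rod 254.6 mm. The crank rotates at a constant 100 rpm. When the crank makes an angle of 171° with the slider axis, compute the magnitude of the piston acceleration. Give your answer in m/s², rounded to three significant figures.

5.93

ω = 2π·100/60 = 10.47 rad/s
x(θ) = r cosθ + √(L² − r² sin²θ); with ω constant, a = ω²·d²x/dθ².
d²x/dθ² = −r cosθ − r²(cos2θ)/√u − r⁴ sin²2θ/(4u^{3/2}),  u = L² − r² sin²θ = 0.0646742 m².
Substituting r = 0.0775 m, L = 0.2546 m, θ = 171°: d²x/dθ² = +0.054032 m.
a = ω²·d²x/dθ² = (10.47)²·(+0.054032) = +5.9252 m/s²;  |a| = 5.9252 m/s².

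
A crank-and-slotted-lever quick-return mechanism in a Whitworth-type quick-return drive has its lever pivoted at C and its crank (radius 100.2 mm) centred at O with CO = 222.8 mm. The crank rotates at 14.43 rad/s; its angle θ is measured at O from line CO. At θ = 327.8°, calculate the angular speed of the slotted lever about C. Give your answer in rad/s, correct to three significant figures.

4.28

ω = 14.43 rad/s
Crank pin A relative to C: A = (d + r cosθ, r sinθ); lever angle φ = atan2(r sinθ, d + r cosθ).
Differentiating tanφ: φ̇ = rω(d cosθ + r)/(d² + r² + 2dr cosθ).
d² + r² + 2dr cosθ = |CA|² = 0.0974617 m²;  d cosθ + r = +0.28873 m.
|ω_lever| = |0.1002·14.43·+0.28873| / 0.0974617 = 4.2835 rad/s.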